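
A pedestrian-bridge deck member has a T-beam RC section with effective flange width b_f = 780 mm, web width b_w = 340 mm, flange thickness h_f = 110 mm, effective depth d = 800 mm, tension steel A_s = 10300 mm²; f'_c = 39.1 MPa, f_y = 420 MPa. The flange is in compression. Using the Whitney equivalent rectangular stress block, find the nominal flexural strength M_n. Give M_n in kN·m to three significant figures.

M_n ≈ 3050 kN·m

Tension: T = A_s f_y = 10300 × 420 = 4326000 N.
Try a within the flange: a = T/(0.85 f'_c b_f) = 4326000/(0.85 × 39.1 × 780) = 166.88 mm.
a = 166.88 > h_f = 110 mm: the block extends into the web. Split into flange-overhang and web parts.
C_f = 0.85 f'_c (b_f − b_w) h_f = 0.85 × 39.1 × (780 − 340) × 110 = 1608574 N.
Remaining web compression depth: a_w = (T − C_f)/(0.85 f'_c b_w) = (4326000 − 1608574)/(0.85 × 39.1 × 340) = 240.48 mm.
M_n = C_f(d − h_f/2) + (T − C_f)(d − a_w/2) = 1608574 × (800 − 55) + 2717426 × (800 − 120.24) = 1198.39 + 1847.20 = 3045.59 × 10⁶ N·mm.
M_n = 3045.59 kN·m.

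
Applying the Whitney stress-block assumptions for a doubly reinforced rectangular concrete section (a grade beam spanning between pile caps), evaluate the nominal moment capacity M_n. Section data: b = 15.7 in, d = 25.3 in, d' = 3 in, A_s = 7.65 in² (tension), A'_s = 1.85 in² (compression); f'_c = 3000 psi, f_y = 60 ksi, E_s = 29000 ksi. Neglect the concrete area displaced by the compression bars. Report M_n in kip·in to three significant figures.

Assume both steels yield.
a = (A_s − A'_s) f_y/(0.85 f'_c b) = (7.65 − 1.85) × 60/(0.85 × 3 × 15.7) = 8.692 in.
c = a/β₁ = 8.692/0.85 = 10.226 in; ε'_s = 0.003(c − d')/c = 0.0021 ≥ ε_y = 0.0021, so the compression steel yields.
M_n = (A_s − A'_s) f_y (d − a/2) + A'_s f_y (d − d') = 348 × (25.3 − 4.346) + 111 × (25.3 − 3) = 7292.0 + 2475.3 = 9767.3 kip·in.

M_n ≈ 9770 kip·in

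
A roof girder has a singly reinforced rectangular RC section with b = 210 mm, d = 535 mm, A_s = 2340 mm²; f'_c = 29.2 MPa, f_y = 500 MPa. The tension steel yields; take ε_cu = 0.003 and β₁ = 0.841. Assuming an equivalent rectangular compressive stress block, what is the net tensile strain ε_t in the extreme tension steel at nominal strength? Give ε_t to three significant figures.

ε_t ≈ 0.00301

a = A_s f_y/(0.85 f'_c b) = 224.47 mm.
β₁ = 0.841, so c = a/β₁ = 224.47/0.841 = 266.91 mm.
From the linear strain diagram with ε_cu = 0.003: ε_t = 0.003 (d − c)/c = 0.003 × (535 − 266.91)/266.91 = 0.00301.
ε_t < 0.004 — the section is over-reinforced for flexure under ACI limits.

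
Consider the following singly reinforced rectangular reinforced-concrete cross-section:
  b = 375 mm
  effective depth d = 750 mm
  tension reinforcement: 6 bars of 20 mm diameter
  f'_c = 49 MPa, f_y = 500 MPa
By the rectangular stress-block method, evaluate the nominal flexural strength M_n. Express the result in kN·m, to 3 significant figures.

M_n ≈ 678 kN·m

A_s = 6 × 314 = 1884 mm².
T = A_s f_y = 1884 × 500 = 942000 N = 942 kN.
From C = T: a = T/(0.85 f'_c b) = 942000/(0.85 × 49 × 375) = 60.31 mm.
M_n = T(d − a/2) = 942 kN × (750 − 30.155) mm = 678.09 kN·m.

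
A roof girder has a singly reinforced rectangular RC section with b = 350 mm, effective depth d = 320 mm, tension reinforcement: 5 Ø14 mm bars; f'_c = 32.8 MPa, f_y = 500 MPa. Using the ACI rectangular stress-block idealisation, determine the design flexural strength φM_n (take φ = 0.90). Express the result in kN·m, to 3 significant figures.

φM_n ≈ 104 kN·m

A_s = 5 × 154 = 770 mm².
T = A_s f_y = 770 × 500 = 385000 N = 385 kN.
From C = T: a = T/(0.85 f'_c b) = 385000/(0.85 × 32.8 × 350) = 39.45 mm.
M_n = T(d − a/2) = 385 kN × (320 − 19.725) mm = 115.61 kN·m.
φM_n = 0.90 × 115.61 = 104.05 kN·m.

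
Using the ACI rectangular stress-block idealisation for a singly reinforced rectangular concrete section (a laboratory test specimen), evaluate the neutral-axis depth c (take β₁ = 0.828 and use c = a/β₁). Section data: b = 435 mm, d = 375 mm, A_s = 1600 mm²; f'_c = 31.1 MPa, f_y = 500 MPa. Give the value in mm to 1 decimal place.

c ≈ 84.0 mm

T = A_s f_y = 1600 × 500 = 800000 N = 800 kN.
Setting C = 0.85 f'_c a b equal to T: a = 800000/(0.85 × 31.1 × 435) = 69.570 mm.
With β₁ = 0.828, c = a/β₁ = 69.570/0.828 = 84.0 mm.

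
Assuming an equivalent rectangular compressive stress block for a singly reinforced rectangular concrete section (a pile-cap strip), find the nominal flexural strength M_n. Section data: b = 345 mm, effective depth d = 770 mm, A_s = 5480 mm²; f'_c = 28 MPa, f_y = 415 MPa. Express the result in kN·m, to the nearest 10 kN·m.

M_n ≈ 1440 kN·m

T = A_s f_y = 5480 × 415 = 2274200 N = 2274.2 kN.
From C = T: a = T/(0.85 f'_c b) = 2274200/(0.85 × 28 × 345) = 276.97 mm.
M_n = T(d − a/2) = 2274.2 kN × (770 − 138.485) mm = 1436.19 kN·m.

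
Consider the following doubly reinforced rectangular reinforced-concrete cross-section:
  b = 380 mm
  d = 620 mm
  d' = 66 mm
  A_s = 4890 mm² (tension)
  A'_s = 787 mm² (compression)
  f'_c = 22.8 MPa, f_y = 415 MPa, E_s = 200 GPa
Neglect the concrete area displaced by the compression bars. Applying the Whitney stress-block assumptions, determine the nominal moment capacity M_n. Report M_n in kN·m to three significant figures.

Assume both tension and compression steel yield.
Net tension couple steel: A_s − A'_s = 4103 mm².
a = (A_s − A'_s) f_y / (0.85 f'_c b) = 1702745/(0.85 × 22.8 × 380) = 231.21 mm.
c = a/β₁ = 231.21/0.85 = 272.01 mm; ε'_s = 0.003(c − d')/c = 0.0023 ≥ f_y/E_s = 0.0021, so compression steel does yield.
M_n = (A_s − A'_s) f_y (d − a/2) + A'_s f_y (d − d') = [1702745 × (620 − 115.605) + 326605 × (620 − 66)] × 10⁻⁶ = 858.86 + 180.94 = 1039.80 kN·m.

M_n ≈ 1040 kN·m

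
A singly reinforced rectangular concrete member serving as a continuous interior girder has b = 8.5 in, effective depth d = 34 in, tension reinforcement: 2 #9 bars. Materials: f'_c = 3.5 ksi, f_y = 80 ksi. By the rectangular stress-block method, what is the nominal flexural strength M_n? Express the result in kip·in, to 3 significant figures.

M_n ≈ 4930 kip·in

A_s = 2 × 1 = 2 in².
T = A_s f_y = 2 × 80 = 160 kips.
a = T/(0.85 f'_c b) = 160/(0.85 × 3.5 × 8.5) = 6.327 in.
M_n = T(d − a/2) = 160 × (34 − 3.1635) = 4933.8 kip·in.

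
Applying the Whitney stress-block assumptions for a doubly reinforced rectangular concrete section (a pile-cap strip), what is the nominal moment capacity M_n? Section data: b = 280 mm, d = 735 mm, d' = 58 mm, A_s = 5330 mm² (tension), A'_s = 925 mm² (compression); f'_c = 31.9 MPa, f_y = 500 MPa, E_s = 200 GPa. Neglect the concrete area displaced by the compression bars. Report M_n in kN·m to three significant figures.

Assume both tension and compression steel yield.
Net tension couple steel: A_s − A'_s = 4405 mm².
a = (A_s − A'_s) f_y / (0.85 f'_c b) = 2202500/(0.85 × 31.9 × 280) = 290.10 mm.
c = a/β₁ = 290.10/0.822 = 352.92 mm; ε'_s = 0.003(c − d')/c = 0.0025 ≥ f_y/E_s = 0.0025, so compression steel does yield.
M_n = (A_s − A'_s) f_y (d − a/2) + A'_s f_y (d − d') = [2202500 × (735 − 145.05) + 462500 × (735 − 58)] × 10⁻⁶ = 1299.36 + 313.11 = 1612.47 kN·m.

M_n ≈ 1610 kN·m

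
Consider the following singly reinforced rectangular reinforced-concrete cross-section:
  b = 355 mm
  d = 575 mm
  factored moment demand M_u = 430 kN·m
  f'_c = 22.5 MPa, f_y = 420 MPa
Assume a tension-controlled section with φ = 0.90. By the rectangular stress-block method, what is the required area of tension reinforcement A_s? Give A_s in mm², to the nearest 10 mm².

M_n = M_u/φ = 430/0.90 = 477.778 kN·m.
With M_n = 0.85 f'_c a b (d − a/2), solve the quadratic for a:
a = d − √(d² − 2M_n/(0.85 f'_c b)) = 575 − √(575² − 2 × 477.778×10⁶/(0.85 × 22.5 × 355)) = 139.25 mm.
A_s = 0.85 f'_c a b / f_y = 0.85 × 22.5 × 139.25 × 355 / 420 = 2251.0 mm².

A_s ≈ 2250 mm²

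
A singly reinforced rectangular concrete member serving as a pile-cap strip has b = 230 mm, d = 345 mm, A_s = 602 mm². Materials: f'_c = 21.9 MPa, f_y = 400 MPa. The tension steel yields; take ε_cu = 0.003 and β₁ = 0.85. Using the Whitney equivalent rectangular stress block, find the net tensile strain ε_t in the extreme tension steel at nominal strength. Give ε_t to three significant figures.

ε_t ≈ 0.0126

a = A_s f_y/(0.85 f'_c b) = 56.24 mm.
β₁ = 0.85, so c = a/β₁ = 56.24/0.85 = 66.16 mm.
From the linear strain diagram with ε_cu = 0.003: ε_t = 0.003 (d − c)/c = 0.003 × (345 − 66.16)/66.16 = 0.0126.
Since ε_t ≥ 0.005, the section is tension-controlled.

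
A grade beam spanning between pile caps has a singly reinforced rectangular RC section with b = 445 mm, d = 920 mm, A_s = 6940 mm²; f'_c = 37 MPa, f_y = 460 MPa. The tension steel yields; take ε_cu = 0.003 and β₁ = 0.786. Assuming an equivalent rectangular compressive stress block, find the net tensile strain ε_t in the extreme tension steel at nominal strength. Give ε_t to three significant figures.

a = A_s f_y/(0.85 f'_c b) = 228.11 mm.
β₁ = 0.786, so c = a/β₁ = 228.11/0.786 = 290.22 mm.
From the linear strain diagram with ε_cu = 0.003: ε_t = 0.003 (d − c)/c = 0.003 × (920 − 290.22)/290.22 = 0.00651.
Since ε_t ≥ 0.005, the section is tension-controlled.

ε_t ≈ 0.00651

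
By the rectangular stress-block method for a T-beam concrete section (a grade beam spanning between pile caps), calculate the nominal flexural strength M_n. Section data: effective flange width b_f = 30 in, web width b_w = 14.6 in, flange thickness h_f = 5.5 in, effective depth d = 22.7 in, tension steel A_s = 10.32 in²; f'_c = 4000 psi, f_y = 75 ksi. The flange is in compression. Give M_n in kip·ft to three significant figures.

M_n ≈ 1200 kip·ft

Tension: T = A_s f_y = 10.32 × 75 = 774 kips.
Try a within the flange: a = T/(0.85 f'_c b_f) = 774/(0.85 × 4 × 30) = 7.588 in.
a = 7.588 > h_f = 5.5 in: the block extends into the web. Split into flange-overhang and web parts.
C_f = 0.85 f'_c (b_f − b_w) h_f = 0.85 × 4 × (30 − 14.6) × 5.5 = 288.0 kips.
Remaining web compression depth: a_w = (T − C_f)/(0.85 f'_c b_w) = (774 − 288.0)/(0.85 × 4 × 14.6) = 9.790 in.
M_n = C_f(d − h_f/2) + (T − C_f)(d − a_w/2) = 288.0 × (22.7 − 2.75) + 486 × (22.7 − 4.895) = 5745.6 + 8653.2 = 14398.8 kip·in.
M_n = 14398.8/12 = 1199.90 kip·ft.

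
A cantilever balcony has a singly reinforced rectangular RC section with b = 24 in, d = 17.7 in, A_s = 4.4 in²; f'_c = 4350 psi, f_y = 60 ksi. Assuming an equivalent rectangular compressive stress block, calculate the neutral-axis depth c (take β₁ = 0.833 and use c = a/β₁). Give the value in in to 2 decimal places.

c ≈ 3.57 in

T = A_s f_y = 4.4 × 60 = 264 kips.
a = T/(0.85 f'_c b) = 264/(0.85 × 4.35 × 24) = 2.9750 in.
With β₁ = 0.833, c = a/β₁ = 2.9750/0.833 = 3.57 in.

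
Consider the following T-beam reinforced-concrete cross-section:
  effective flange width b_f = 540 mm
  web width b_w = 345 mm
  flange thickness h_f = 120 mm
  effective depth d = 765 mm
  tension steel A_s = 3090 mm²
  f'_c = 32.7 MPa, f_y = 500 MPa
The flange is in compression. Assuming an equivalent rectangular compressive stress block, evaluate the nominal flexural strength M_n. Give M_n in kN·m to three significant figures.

Tension: T = A_s f_y = 3090 × 500 = 1545000 N.
Try a within the flange: a = T/(0.85 f'_c b_f) = 1545000/(0.85 × 32.7 × 540) = 102.94 mm.
Since a = 102.94 ≤ h_f = 120 mm, the stress block lies entirely in the flange; analyse as a rectangular beam of width b_f.
M_n = T(d − a/2) = 1545000 × (765 − 51.47) = 1102.40 × 10⁶ N·mm.
M_n = 1102.40 kN·m.

M_n ≈ 1100 kN·m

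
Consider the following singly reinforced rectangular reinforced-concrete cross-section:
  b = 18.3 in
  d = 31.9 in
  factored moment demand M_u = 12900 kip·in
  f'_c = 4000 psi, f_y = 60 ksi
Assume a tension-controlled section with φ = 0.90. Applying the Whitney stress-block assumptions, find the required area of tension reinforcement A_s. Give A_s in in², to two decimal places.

A_s ≈ 8.61 in²

M_n = M_u/φ = 12900/0.90 = 14333.3 kip·in.
From M_n = 0.85 f'_c a b (d − a/2):
a = d − √(d² − 2M_n/(0.85 f'_c b)) = 31.9 − √(31.9² − 2 × 14333.3/(0.85 × 4 × 18.3)) = 8.302 in.
A_s = 0.85 f'_c a b / f_y = 0.85 × 4 × 8.302 × 18.3 / 60 = 8.609 in².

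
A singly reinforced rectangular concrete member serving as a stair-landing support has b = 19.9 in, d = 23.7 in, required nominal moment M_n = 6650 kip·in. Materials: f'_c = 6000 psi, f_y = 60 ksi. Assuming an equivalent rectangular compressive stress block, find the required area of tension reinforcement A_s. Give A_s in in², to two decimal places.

From M_n = 0.85 f'_c a b (d − a/2):
a = d − √(d² − 2M_n/(0.85 f'_c b)) = 23.7 − √(23.7² − 2 × 6650/(0.85 × 6 × 19.9)) = 2.948 in.
A_s = 0.85 f'_c a b / f_y = 0.85 × 6 × 2.948 × 19.9 / 60 = 4.987 in².

A_s ≈ 4.99 in²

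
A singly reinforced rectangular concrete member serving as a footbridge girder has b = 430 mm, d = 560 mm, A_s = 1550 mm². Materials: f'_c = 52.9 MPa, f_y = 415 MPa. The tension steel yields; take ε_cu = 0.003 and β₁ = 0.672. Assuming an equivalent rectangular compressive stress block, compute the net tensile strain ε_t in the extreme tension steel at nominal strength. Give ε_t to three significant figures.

a = A_s f_y/(0.85 f'_c b) = 33.27 mm.
β₁ = 0.672, so c = a/β₁ = 33.27/0.672 = 49.51 mm.
From the linear strain diagram with ε_cu = 0.003: ε_t = 0.003 (d − c)/c = 0.003 × (560 − 49.51)/49.51 = 0.0309.
Since ε_t ≥ 0.005, the section is tension-controlled.

ε_t ≈ 0.0309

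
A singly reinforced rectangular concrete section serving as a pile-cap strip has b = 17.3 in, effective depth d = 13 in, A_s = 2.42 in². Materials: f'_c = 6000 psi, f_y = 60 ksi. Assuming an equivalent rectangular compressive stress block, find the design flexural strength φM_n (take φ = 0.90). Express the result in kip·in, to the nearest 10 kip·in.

φM_n ≈ 1590 kip·in

T = A_s f_y = 2.42 × 60 = 145.2 kips.
a = T/(0.85 f'_c b) = 145.2/(0.85 × 6 × 17.3) = 1.646 in.
M_n = T(d − a/2) = 145.2 × (13 − 0.823) = 1768.1 kip·in.
φM_n = 0.90 × 1768.1 = 1591.3 kip·in.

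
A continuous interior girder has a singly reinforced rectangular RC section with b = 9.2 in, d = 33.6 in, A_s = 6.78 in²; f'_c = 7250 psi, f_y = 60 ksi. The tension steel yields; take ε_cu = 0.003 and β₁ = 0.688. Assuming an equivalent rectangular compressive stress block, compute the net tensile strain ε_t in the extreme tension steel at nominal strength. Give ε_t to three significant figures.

a = A_s f_y/(0.85 f'_c b) = 7.175 in.
β₁ = 0.688, so c = a/β₁ = 7.175/0.688 = 10.429 in.
From the linear strain diagram with ε_cu = 0.003: ε_t = 0.003 (d − c)/c = 0.003 × (33.6 − 10.429)/10.429 = 0.00667.
Since ε_t ≥ 0.005, the section is tension-controlled.

ε_t ≈ 0.00667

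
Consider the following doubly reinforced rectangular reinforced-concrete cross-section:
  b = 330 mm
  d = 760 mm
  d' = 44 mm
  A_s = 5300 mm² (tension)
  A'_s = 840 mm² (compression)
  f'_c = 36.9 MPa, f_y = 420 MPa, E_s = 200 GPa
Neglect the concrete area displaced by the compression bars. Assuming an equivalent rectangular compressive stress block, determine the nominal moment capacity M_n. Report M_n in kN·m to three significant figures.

M_n ≈ 1510 kN·m

Assume both tension and compression steel yield.
Net tension couple steel: A_s − A'_s = 4460 mm².
a = (A_s − A'_s) f_y / (0.85 f'_c b) = 1873200/(0.85 × 36.9 × 330) = 180.98 mm.
c = a/β₁ = 180.98/0.786 = 230.25 mm; ε'_s = 0.003(c − d')/c = 0.0024 ≥ f_y/E_s = 0.0021, so compression steel does yield.
M_n = (A_s − A'_s) f_y (d − a/2) + A'_s f_y (d − d') = [1873200 × (760 − 90.49) + 352800 × (760 − 44)] × 10⁻⁶ = 1254.13 + 252.60 = 1506.73 kN·m.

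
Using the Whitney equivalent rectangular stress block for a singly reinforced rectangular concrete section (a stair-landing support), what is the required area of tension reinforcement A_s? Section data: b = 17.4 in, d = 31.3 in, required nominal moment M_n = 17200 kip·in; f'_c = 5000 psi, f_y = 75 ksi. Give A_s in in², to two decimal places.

A_s ≈ 8.50 in²

From M_n = 0.85 f'_c a b (d − a/2):
a = d − √(d² − 2M_n/(0.85 f'_c b)) = 31.3 − √(31.3² − 2 × 17200/(0.85 × 5 × 17.4)) = 8.617 in.
A_s = 0.85 f'_c a b / f_y = 0.85 × 5 × 8.617 × 17.4 / 75 = 8.496 in².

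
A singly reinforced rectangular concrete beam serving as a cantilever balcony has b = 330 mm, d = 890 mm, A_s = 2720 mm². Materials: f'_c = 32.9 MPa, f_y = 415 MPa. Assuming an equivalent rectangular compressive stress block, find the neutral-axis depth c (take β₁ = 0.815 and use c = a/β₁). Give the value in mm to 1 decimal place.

c ≈ 150.1 mm

T = A_s f_y = 2720 × 415 = 1128800 N = 1128.8 kN.
Setting C = 0.85 f'_c a b equal to T: a = 1128800/(0.85 × 32.9 × 330) = 122.317 mm.
With β₁ = 0.815, c = a/β₁ = 122.317/0.815 = 150.1 mm.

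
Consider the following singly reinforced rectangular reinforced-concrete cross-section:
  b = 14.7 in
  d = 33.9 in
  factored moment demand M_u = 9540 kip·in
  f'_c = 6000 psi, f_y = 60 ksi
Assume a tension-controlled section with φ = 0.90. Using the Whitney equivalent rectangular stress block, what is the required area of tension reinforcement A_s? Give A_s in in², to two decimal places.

A_s ≈ 5.58 in²

M_n = M_u/φ = 9540/0.90 = 10600 kip·in.
From M_n = 0.85 f'_c a b (d − a/2):
a = d − √(d² − 2M_n/(0.85 f'_c b)) = 33.9 − √(33.9² − 2 × 10600/(0.85 × 6 × 14.7)) = 4.465 in.
A_s = 0.85 f'_c a b / f_y = 0.85 × 6 × 4.465 × 14.7 / 60 = 5.579 in².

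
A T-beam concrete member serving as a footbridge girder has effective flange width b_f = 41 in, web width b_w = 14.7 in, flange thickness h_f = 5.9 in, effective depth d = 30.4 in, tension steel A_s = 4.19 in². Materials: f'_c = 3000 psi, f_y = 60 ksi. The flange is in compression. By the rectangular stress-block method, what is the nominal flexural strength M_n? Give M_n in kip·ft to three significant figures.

Tension: T = A_s f_y = 4.19 × 60 = 251.4 kips.
Try a within the flange: a = T/(0.85 f'_c b_f) = 251.4/(0.85 × 3 × 41) = 2.405 in.
Since a = 2.405 ≤ h_f = 5.9 in, the stress block lies entirely in the flange; analyse as a rectangular beam of width b_f.
M_n = T(d − a/2) = 251.4 × (30.4 − 1.2025) = 7340.3 kip·in.
M_n = 7340.3/12 = 611.69 kip·ft.

M_n ≈ 612 kip·ft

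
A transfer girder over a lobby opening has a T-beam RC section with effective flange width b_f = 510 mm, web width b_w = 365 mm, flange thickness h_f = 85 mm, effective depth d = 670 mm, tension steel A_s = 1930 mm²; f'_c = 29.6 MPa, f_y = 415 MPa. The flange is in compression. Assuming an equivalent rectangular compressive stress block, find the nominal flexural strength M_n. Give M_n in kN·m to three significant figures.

M_n ≈ 512 kN·m

Tension: T = A_s f_y = 1930 × 415 = 800950 N.
Try a within the flange: a = T/(0.85 f'_c b_f) = 800950/(0.85 × 29.6 × 510) = 62.42 mm.
Since a = 62.42 ≤ h_f = 85 mm, the stress block lies entirely in the flange; analyse as a rectangular beam of width b_f.
M_n = T(d − a/2) = 800950 × (670 − 31.21) = 511.64 × 10⁶ N·mm.
M_n = 511.64 kN·m.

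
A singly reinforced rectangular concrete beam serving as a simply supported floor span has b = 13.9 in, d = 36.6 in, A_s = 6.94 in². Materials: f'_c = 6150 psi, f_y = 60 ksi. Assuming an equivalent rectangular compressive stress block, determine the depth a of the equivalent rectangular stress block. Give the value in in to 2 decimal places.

T = A_s f_y = 6.94 × 60 = 416.4 kips.
a = T/(0.85 f'_c b) = 416.4/(0.85 × 6.15 × 13.9) = 5.73 in.

a ≈ 5.73 in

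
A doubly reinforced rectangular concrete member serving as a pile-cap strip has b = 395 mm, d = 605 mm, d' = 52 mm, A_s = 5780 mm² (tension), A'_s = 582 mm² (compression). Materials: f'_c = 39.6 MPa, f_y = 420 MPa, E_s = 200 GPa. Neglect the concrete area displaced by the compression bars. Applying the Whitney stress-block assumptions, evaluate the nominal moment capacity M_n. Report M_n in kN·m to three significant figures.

Assume both tension and compression steel yield.
Net tension couple steel: A_s − A'_s = 5198 mm².
a = (A_s − A'_s) f_y / (0.85 f'_c b) = 2183160/(0.85 × 39.6 × 395) = 164.20 mm.
c = a/β₁ = 164.20/0.767 = 214.08 mm; ε'_s = 0.003(c − d')/c = 0.0023 ≥ f_y/E_s = 0.0021, so compression steel does yield.
M_n = (A_s − A'_s) f_y (d − a/2) + A'_s f_y (d − d') = [2183160 × (605 − 82.1) + 244440 × (605 − 52)] × 10⁻⁶ = 1141.57 + 135.18 = 1276.75 kN·m.

M_n ≈ 1280 kN·m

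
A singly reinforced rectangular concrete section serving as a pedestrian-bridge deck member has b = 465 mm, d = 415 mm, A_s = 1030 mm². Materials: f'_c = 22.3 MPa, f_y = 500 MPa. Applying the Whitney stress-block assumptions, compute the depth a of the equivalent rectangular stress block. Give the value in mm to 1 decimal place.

a ≈ 58.4 mm

T = A_s f_y = 1030 × 500 = 515000 N = 515 kN.
Setting C = 0.85 f'_c a b equal to T: a = 515000/(0.85 × 22.3 × 465) = 58.4 mm.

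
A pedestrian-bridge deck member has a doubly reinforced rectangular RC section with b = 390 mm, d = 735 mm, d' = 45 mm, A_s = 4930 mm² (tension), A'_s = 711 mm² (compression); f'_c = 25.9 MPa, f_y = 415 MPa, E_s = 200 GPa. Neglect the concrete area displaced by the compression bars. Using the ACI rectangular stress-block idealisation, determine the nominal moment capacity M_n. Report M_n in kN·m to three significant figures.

Assume both tension and compression steel yield.
Net tension couple steel: A_s − A'_s = 4219 mm².
a = (A_s − A'_s) f_y / (0.85 f'_c b) = 1750885/(0.85 × 25.9 × 390) = 203.93 mm.
c = a/β₁ = 203.93/0.85 = 239.92 mm; ε'_s = 0.003(c − d')/c = 0.0024 ≥ f_y/E_s = 0.0021, so compression steel does yield.
M_n = (A_s − A'_s) f_y (d − a/2) + A'_s f_y (d − d') = [1750885 × (735 − 101.965) + 295065 × (735 − 45)] × 10⁻⁶ = 1108.37 + 203.59 = 1311.96 kN·m.

M_n ≈ 1310 kN·m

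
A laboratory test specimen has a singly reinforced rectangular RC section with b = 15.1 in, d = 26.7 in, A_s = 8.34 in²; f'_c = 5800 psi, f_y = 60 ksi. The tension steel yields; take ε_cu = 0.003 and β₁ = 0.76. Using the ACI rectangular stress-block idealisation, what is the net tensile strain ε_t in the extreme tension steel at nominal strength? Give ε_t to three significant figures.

a = A_s f_y/(0.85 f'_c b) = 6.722 in.
β₁ = 0.76, so c = a/β₁ = 6.722/0.76 = 8.845 in.
From the linear strain diagram with ε_cu = 0.003: ε_t = 0.003 (d − c)/c = 0.003 × (26.7 − 8.845)/8.845 = 0.00606.
Since ε_t ≥ 0.005, the section is tension-controlled.

ε_t ≈ 0.00606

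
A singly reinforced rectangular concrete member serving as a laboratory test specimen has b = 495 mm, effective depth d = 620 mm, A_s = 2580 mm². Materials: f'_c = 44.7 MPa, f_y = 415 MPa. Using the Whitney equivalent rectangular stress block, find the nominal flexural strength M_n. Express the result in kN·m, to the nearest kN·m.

M_n ≈ 633 kN·m

T = A_s f_y = 2580 × 415 = 1070700 N = 1070.7 kN.
From C = T: a = T/(0.85 f'_c b) = 1070700/(0.85 × 44.7 × 495) = 56.93 mm.
M_n = T(d − a/2) = 1070.7 kN × (620 − 28.465) mm = 633.36 kN·m.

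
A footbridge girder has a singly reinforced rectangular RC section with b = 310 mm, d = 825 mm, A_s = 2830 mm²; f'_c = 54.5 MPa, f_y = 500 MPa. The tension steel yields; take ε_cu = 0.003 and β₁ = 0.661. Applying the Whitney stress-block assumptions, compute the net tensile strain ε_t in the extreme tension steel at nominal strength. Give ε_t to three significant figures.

ε_t ≈ 0.0136

a = A_s f_y/(0.85 f'_c b) = 98.53 mm.
β₁ = 0.661, so c = a/β₁ = 98.53/0.661 = 149.06 mm.
From the linear strain diagram with ε_cu = 0.003: ε_t = 0.003 (d − c)/c = 0.003 × (825 − 149.06)/149.06 = 0.0136.
Since ε_t ≥ 0.005, the section is tension-controlled.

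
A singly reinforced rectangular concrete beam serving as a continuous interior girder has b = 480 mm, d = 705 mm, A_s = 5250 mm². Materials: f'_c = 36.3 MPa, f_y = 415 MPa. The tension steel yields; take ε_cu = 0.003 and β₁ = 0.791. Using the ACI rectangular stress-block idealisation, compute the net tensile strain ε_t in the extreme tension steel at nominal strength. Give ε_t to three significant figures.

ε_t ≈ 0.00837

a = A_s f_y/(0.85 f'_c b) = 147.11 mm.
β₁ = 0.791, so c = a/β₁ = 147.11/0.791 = 185.98 mm.
From the linear strain diagram with ε_cu = 0.003: ε_t = 0.003 (d − c)/c = 0.003 × (705 − 185.98)/185.98 = 0.00837.
Since ε_t ≥ 0.005, the section is tension-controlled.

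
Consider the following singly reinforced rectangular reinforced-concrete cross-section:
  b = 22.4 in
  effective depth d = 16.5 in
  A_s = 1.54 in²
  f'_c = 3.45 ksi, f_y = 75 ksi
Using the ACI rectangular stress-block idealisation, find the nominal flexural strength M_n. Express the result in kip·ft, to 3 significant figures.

M_n ≈ 150 kip·ft

T = A_s f_y = 1.54 × 75 = 115.5 kips.
a = T/(0.85 f'_c b) = 115.5/(0.85 × 3.45 × 22.4) = 1.758 in.
M_n = T(d − a/2) = 115.5 × (16.5 − 0.879) = 1804.2 kip·in = 1804.2/12 = 150.35 kip·ft.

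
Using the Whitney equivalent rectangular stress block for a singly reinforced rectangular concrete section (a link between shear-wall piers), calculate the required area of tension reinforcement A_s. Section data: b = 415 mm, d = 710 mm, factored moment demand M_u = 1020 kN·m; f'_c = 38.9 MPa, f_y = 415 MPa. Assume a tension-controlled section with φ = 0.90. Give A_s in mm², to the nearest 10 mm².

A_s ≈ 4230 mm²

M_n = M_u/φ = 1020/0.90 = 1133.33 kN·m.
With M_n = 0.85 f'_c a b (d − a/2), solve the quadratic for a:
a = d − √(d² − 2M_n/(0.85 f'_c b)) = 710 − √(710² − 2 × 1133.33×10⁶/(0.85 × 38.9 × 415)) = 127.84 mm.
A_s = 0.85 f'_c a b / f_y = 0.85 × 38.9 × 127.84 × 415 / 415 = 4227.0 mm².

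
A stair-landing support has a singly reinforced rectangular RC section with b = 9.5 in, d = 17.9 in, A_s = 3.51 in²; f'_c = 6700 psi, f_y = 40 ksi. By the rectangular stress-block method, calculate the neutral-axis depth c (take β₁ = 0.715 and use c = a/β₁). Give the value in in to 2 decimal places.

c ≈ 3.63 in

T = A_s f_y = 3.51 × 40 = 140.4 kips.
a = T/(0.85 f'_c b) = 140.4/(0.85 × 6.7 × 9.5) = 2.5951 in.
With β₁ = 0.715, c = a/β₁ = 2.5951/0.715 = 3.63 in.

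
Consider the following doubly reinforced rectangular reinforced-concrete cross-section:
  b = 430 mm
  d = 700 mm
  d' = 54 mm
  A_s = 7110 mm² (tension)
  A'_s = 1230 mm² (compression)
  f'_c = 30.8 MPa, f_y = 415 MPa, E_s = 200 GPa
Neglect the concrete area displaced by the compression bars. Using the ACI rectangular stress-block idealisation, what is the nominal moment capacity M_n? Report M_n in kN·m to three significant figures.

Assume both tension and compression steel yield.
Net tension couple steel: A_s − A'_s = 5880 mm².
a = (A_s − A'_s) f_y / (0.85 f'_c b) = 2440200/(0.85 × 30.8 × 430) = 216.76 mm.
c = a/β₁ = 216.76/0.83 = 261.16 mm; ε'_s = 0.003(c − d')/c = 0.0024 ≥ f_y/E_s = 0.0021, so compression steel does yield.
M_n = (A_s − A'_s) f_y (d − a/2) + A'_s f_y (d − d') = [2440200 × (700 − 108.38) + 510450 × (700 − 54)] × 10⁻⁶ = 1443.67 + 329.75 = 1773.42 kN·m.

M_n ≈ 1770 kN·m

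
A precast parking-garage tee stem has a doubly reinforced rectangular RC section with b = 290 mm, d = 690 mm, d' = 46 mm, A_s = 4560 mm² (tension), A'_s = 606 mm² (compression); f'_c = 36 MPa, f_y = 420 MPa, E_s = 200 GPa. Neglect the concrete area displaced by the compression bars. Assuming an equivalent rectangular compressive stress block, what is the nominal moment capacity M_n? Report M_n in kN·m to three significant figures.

Assume both tension and compression steel yield.
Net tension couple steel: A_s − A'_s = 3954 mm².
a = (A_s − A'_s) f_y / (0.85 f'_c b) = 1660680/(0.85 × 36 × 290) = 187.14 mm.
c = a/β₁ = 187.14/0.793 = 235.99 mm; ε'_s = 0.003(c − d')/c = 0.0024 ≥ f_y/E_s = 0.0021, so compression steel does yield.
M_n = (A_s − A'_s) f_y (d − a/2) + A'_s f_y (d − d') = [1660680 × (690 − 93.57) + 254520 × (690 − 46)] × 10⁻⁶ = 990.48 + 163.91 = 1154.39 kN·m.

M_n ≈ 1150 kN·m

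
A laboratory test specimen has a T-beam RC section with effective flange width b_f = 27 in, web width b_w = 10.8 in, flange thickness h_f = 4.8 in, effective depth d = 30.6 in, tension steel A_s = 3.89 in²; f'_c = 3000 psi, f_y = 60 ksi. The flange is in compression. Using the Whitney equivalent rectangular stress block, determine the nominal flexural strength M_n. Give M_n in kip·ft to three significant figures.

M_n ≈ 562 kip·ft

Tension: T = A_s f_y = 3.89 × 60 = 233.4 kips.
Try a within the flange: a = T/(0.85 f'_c b_f) = 233.4/(0.85 × 3 × 27) = 3.390 in.
Since a = 3.390 ≤ h_f = 4.8 in, the stress block lies entirely in the flange; analyse as a rectangular beam of width b_f.
M_n = T(d − a/2) = 233.4 × (30.6 − 1.695) = 6746.4 kip·in.
M_n = 6746.4/12 = 562.20 kip·ft.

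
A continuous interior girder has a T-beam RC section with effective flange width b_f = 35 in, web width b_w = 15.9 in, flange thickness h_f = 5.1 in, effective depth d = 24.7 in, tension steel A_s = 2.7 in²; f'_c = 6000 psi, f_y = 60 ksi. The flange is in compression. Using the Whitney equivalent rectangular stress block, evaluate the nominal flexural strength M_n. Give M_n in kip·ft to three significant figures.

M_n ≈ 327 kip·ft

Tension: T = A_s f_y = 2.7 × 60 = 162 kips.
Try a within the flange: a = T/(0.85 f'_c b_f) = 162/(0.85 × 6 × 35) = 0.908 in.
Since a = 0.908 ≤ h_f = 5.1 in, the stress block lies entirely in the flange; analyse as a rectangular beam of width b_f.
M_n = T(d − a/2) = 162 × (24.7 − 0.454) = 3927.9 kip·in.
M_n = 3927.9/12 = 327.33 kip·ft.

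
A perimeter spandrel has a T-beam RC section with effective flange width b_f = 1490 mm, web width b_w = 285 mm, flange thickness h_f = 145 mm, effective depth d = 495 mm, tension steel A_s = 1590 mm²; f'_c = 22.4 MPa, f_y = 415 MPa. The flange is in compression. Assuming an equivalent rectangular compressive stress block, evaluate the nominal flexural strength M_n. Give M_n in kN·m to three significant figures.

M_n ≈ 319 kN·m

Tension: T = A_s f_y = 1590 × 415 = 659850 N.
Try a within the flange: a = T/(0.85 f'_c b_f) = 659850/(0.85 × 22.4 × 1490) = 23.26 mm.
Since a = 23.26 ≤ h_f = 145 mm, the stress block lies entirely in the flange; analyse as a rectangular beam of width b_f.
M_n = T(d − a/2) = 659850 × (495 − 11.63) = 318.95 × 10⁶ N·mm.
M_n = 318.95 kN·m.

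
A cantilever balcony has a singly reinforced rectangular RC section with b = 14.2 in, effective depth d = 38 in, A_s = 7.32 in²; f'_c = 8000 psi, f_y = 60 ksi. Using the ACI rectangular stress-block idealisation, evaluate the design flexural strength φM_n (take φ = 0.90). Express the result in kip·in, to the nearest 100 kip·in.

φM_n ≈ 14100 kip·in

T = A_s f_y = 7.32 × 60 = 439.2 kips.
a = T/(0.85 f'_c b) = 439.2/(0.85 × 8 × 14.2) = 4.548 in.
M_n = T(d − a/2) = 439.2 × (38 − 2.274) = 15690.9 kip·in.
φM_n = 0.90 × 15690.9 = 14121.8 kip·in.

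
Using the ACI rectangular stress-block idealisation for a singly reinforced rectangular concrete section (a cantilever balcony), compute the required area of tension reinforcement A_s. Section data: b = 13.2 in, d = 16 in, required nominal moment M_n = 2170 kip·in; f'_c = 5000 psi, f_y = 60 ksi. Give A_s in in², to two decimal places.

From M_n = 0.85 f'_c a b (d − a/2):
a = d − √(d² − 2M_n/(0.85 f'_c b)) = 16 − √(16² − 2 × 2170/(0.85 × 5 × 13.2)) = 2.634 in.
A_s = 0.85 f'_c a b / f_y = 0.85 × 5 × 2.634 × 13.2 / 60 = 2.463 in².

A_s ≈ 2.46 in²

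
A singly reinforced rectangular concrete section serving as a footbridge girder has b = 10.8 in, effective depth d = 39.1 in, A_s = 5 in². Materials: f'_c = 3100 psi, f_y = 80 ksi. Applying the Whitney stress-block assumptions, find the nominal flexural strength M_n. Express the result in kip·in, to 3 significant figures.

M_n ≈ 12800 kip·in

T = A_s f_y = 5 × 80 = 400 kips.
a = T/(0.85 f'_c b) = 400/(0.85 × 3.1 × 10.8) = 14.056 in.
M_n = T(d − a/2) = 400 × (39.1 − 7.028) = 12828.8 kip·in.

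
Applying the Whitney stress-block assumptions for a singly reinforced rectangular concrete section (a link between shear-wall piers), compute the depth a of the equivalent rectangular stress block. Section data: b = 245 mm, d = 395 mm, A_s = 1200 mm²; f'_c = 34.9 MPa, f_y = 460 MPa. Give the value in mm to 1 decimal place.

T = A_s f_y = 1200 × 460 = 552000 N = 552 kN.
Setting C = 0.85 f'_c a b equal to T: a = 552000/(0.85 × 34.9 × 245) = 76.0 mm.

a ≈ 76.0 mm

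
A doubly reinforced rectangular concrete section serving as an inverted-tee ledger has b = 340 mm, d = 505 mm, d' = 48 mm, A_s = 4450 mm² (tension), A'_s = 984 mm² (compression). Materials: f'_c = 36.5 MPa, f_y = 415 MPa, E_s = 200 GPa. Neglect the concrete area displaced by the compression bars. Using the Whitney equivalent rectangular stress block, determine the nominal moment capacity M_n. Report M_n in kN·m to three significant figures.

M_n ≈ 815 kN·m

Assume both tension and compression steel yield.
Net tension couple steel: A_s − A'_s = 3466 mm².
a = (A_s − A'_s) f_y / (0.85 f'_c b) = 1438390/(0.85 × 36.5 × 340) = 136.36 mm.
c = a/β₁ = 136.36/0.789 = 172.83 mm; ε'_s = 0.003(c − d')/c = 0.0022 ≥ f_y/E_s = 0.0021, so compression steel does yield.
M_n = (A_s − A'_s) f_y (d − a/2) + A'_s f_y (d − d') = [1438390 × (505 − 68.18) + 408360 × (505 − 48)] × 10⁻⁶ = 628.32 + 186.62 = 814.94 kN·m.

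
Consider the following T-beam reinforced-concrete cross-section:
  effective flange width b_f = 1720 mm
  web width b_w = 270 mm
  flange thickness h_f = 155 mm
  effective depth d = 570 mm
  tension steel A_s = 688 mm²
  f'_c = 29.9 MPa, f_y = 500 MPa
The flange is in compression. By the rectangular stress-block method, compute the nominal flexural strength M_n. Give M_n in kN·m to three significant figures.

Tension: T = A_s f_y = 688 × 500 = 344000 N.
Try a within the flange: a = T/(0.85 f'_c b_f) = 344000/(0.85 × 29.9 × 1720) = 7.87 mm.
Since a = 7.87 ≤ h_f = 155 mm, the stress block lies entirely in the flange; analyse as a rectangular beam of width b_f.
M_n = T(d − a/2) = 344000 × (570 − 3.935) = 194.73 × 10⁶ N·mm.
M_n = 194.73 kN·m.

M_n ≈ 195 kN·m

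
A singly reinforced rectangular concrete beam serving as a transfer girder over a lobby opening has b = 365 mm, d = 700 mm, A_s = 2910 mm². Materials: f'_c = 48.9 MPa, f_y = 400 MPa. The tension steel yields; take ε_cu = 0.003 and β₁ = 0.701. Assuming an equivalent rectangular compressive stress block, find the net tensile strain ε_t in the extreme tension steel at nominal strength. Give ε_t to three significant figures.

a = A_s f_y/(0.85 f'_c b) = 76.72 mm.
β₁ = 0.701, so c = a/β₁ = 76.72/0.701 = 109.44 mm.
From the linear strain diagram with ε_cu = 0.003: ε_t = 0.003 (d − c)/c = 0.003 × (700 − 109.44)/109.44 = 0.0162.
Since ε_t ≥ 0.005, the section is tension-controlled.

ε_t ≈ 0.0162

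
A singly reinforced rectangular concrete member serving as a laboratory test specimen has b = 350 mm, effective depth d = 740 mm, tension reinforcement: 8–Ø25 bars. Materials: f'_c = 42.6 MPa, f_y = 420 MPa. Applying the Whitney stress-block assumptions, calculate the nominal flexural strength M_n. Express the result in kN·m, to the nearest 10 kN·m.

A_s = 8 × 491 = 3928 mm².
T = A_s f_y = 3928 × 420 = 1649760 N = 1649.76 kN.
From C = T: a = T/(0.85 f'_c b) = 1649760/(0.85 × 42.6 × 350) = 130.17 mm.
M_n = T(d − a/2) = 1649.76 kN × (740 − 65.085) mm = 1113.45 kN·m.

M_n ≈ 1110 kN·m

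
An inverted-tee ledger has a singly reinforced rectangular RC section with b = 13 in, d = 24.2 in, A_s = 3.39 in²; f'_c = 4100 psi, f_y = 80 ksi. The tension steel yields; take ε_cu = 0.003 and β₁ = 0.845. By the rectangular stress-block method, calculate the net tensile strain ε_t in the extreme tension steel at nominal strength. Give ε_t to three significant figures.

ε_t ≈ 0.00725

a = A_s f_y/(0.85 f'_c b) = 5.986 in.
β₁ = 0.845, so c = a/β₁ = 5.986/0.845 = 7.084 in.
From the linear strain diagram with ε_cu = 0.003: ε_t = 0.003 (d − c)/c = 0.003 × (24.2 − 7.084)/7.084 = 0.00725.
Since ε_t ≥ 0.005, the section is tension-controlled.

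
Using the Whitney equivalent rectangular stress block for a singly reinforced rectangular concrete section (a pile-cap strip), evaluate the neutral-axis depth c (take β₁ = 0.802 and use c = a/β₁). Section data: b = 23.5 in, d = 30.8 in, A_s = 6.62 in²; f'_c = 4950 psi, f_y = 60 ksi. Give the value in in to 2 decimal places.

c ≈ 5.01 in

T = A_s f_y = 6.62 × 60 = 397.2 kips.
a = T/(0.85 f'_c b) = 397.2/(0.85 × 4.95 × 23.5) = 4.0171 in.
With β₁ = 0.802, c = a/β₁ = 4.0171/0.802 = 5.01 in.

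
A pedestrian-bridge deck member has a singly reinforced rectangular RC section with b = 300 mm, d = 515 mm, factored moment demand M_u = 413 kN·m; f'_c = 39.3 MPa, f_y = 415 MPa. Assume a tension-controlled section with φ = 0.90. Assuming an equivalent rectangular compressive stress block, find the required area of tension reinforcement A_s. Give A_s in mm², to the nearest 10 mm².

M_n = M_u/φ = 413/0.90 = 458.889 kN·m.
With M_n = 0.85 f'_c a b (d − a/2), solve the quadratic for a:
a = d − √(d² − 2M_n/(0.85 f'_c b)) = 515 − √(515² − 2 × 458.889×10⁶/(0.85 × 39.3 × 300)) = 98.29 mm.
A_s = 0.85 f'_c a b / f_y = 0.85 × 39.3 × 98.29 × 300 / 415 = 2373.5 mm².

A_s ≈ 2370 mm²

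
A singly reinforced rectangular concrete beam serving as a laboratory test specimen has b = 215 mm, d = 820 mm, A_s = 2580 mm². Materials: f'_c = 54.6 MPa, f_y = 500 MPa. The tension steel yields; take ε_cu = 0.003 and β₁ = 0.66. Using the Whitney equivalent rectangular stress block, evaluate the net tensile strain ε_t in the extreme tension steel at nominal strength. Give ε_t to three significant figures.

ε_t ≈ 0.00956

a = A_s f_y/(0.85 f'_c b) = 129.28 mm.
β₁ = 0.66, so c = a/β₁ = 129.28/0.66 = 195.88 mm.
From the linear strain diagram with ε_cu = 0.003: ε_t = 0.003 (d − c)/c = 0.003 × (820 − 195.88)/195.88 = 0.00956.
Since ε_t ≥ 0.005, the section is tension-controlled.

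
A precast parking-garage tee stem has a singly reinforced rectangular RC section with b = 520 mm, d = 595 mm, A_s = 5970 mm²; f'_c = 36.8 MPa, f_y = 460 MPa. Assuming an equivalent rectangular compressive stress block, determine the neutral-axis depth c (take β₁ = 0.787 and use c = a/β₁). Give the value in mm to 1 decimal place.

c ≈ 214.5 mm

T = A_s f_y = 5970 × 460 = 2746200 N = 2746.2 kN.
Setting C = 0.85 f'_c a b equal to T: a = 2746200/(0.85 × 36.8 × 520) = 168.835 mm.
With β₁ = 0.787, c = a/β₁ = 168.835/0.787 = 214.5 mm.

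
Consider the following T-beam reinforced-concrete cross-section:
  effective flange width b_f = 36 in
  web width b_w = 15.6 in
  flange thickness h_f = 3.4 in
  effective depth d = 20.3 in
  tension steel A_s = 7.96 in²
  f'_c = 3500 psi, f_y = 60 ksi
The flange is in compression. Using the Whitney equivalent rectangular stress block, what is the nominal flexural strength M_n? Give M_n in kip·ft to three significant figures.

Tension: T = A_s f_y = 7.96 × 60 = 477.6 kips.
Try a within the flange: a = T/(0.85 f'_c b_f) = 477.6/(0.85 × 3.5 × 36) = 4.459 in.
a = 4.459 > h_f = 3.4 in: the block extends into the web. Split into flange-overhang and web parts.
C_f = 0.85 f'_c (b_f − b_w) h_f = 0.85 × 3.5 × (36 − 15.6) × 3.4 = 206.3 kips.
Remaining web compression depth: a_w = (T − C_f)/(0.85 f'_c b_w) = (477.6 − 206.3)/(0.85 × 3.5 × 15.6) = 5.846 in.
M_n = C_f(d − h_f/2) + (T − C_f)(d − a_w/2) = 206.3 × (20.3 − 1.7) + 271.3 × (20.3 − 2.923) = 3837.2 + 4714.4 = 8551.6 kip·in.
M_n = 8551.6/12 = 712.63 kip·ft.

M_n ≈ 713 kip·ft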